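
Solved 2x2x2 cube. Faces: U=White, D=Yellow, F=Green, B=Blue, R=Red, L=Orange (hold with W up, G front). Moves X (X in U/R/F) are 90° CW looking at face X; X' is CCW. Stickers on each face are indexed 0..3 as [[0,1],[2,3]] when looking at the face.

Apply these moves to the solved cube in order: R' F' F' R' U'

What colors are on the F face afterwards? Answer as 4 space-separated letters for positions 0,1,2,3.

Answer: O R W Y

Derivation:
After move 1 (R'): R=RRRR U=WBWB F=GWGW D=YGYG B=YBYB
After move 2 (F'): F=WWGG U=WBRR R=GRYR D=OOYG L=OBOW
After move 3 (F'): F=WGWG U=WBGY R=OROR D=BWYG L=OROR
After move 4 (R'): R=RROO U=WYGY F=WBWY D=BGYG B=GBWB
After move 5 (U'): U=YYWG F=ORWY R=WBOO B=RRWB L=GBOR
Query: F face = ORWY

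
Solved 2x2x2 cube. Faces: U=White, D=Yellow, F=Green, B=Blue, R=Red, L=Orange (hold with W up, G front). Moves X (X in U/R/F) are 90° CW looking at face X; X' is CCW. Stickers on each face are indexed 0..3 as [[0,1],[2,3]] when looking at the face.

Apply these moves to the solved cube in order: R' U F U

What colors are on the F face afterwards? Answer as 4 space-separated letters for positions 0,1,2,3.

Answer: B B W R

Derivation:
After move 1 (R'): R=RRRR U=WBWB F=GWGW D=YGYG B=YBYB
After move 2 (U): U=WWBB F=RRGW R=YBRR B=OOYB L=GWOO
After move 3 (F): F=GRWR U=WWOW R=BBBR D=RYYG L=GYOG
After move 4 (U): U=OWWW F=BBWR R=OOBR B=GYYB L=GROG
Query: F face = BBWR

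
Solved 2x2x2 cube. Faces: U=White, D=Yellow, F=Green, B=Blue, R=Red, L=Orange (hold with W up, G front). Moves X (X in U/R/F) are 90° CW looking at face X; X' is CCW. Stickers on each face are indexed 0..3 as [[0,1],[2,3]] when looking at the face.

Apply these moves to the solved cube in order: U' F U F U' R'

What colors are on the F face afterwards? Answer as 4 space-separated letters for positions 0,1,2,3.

After move 1 (U'): U=WWWW F=OOGG R=GGRR B=RRBB L=BBOO
After move 2 (F): F=GOGO U=WWOB R=WGWR D=RGYY L=BYOY
After move 3 (U): U=OWBW F=WGGO R=RRWR B=BYBB L=GOOY
After move 4 (F): F=GWOG U=OWYO R=BRWR D=WRYY L=GROG
After move 5 (U'): U=WOOY F=GROG R=GWWR B=BRBB L=BYOG
After move 6 (R'): R=WRGW U=WBOB F=GOOY D=WRYG B=YRRB
Query: F face = GOOY

Answer: G O O Y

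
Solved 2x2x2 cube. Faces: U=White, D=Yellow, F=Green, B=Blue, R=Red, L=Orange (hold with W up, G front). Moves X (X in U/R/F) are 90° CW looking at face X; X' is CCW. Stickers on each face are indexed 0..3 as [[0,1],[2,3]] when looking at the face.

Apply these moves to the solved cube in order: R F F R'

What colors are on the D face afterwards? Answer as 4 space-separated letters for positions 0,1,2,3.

After move 1 (R): R=RRRR U=WGWG F=GYGY D=YBYB B=WBWB
After move 2 (F): F=GGYY U=WGOO R=WRGR D=RRYB L=OYOB
After move 3 (F): F=YGYG U=WGBY R=OROR D=GWYB L=OROR
After move 4 (R'): R=RROO U=WWBW F=YGYY D=GGYG B=BBWB
Query: D face = GGYG

Answer: G G Y G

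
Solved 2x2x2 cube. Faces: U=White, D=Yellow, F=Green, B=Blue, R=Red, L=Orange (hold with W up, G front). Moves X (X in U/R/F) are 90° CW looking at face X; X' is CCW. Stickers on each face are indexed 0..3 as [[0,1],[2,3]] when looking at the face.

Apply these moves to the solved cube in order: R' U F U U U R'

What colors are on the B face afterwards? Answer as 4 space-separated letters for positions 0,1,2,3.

After move 1 (R'): R=RRRR U=WBWB F=GWGW D=YGYG B=YBYB
After move 2 (U): U=WWBB F=RRGW R=YBRR B=OOYB L=GWOO
After move 3 (F): F=GRWR U=WWOW R=BBBR D=RYYG L=GYOG
After move 4 (U): U=OWWW F=BBWR R=OOBR B=GYYB L=GROG
After move 5 (U): U=WOWW F=OOWR R=GYBR B=GRYB L=BBOG
After move 6 (U): U=WWWO F=GYWR R=GRBR B=BBYB L=OOOG
After move 7 (R'): R=RRGB U=WYWB F=GWWO D=RYYR B=GBYB
Query: B face = GBYB

Answer: G B Y B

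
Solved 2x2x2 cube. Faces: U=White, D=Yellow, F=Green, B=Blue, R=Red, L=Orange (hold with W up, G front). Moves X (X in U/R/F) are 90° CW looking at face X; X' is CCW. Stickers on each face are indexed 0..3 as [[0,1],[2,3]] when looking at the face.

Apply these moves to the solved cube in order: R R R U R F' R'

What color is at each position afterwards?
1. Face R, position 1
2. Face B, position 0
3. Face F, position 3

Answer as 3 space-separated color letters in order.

Answer: B O R

Derivation:
After move 1 (R): R=RRRR U=WGWG F=GYGY D=YBYB B=WBWB
After move 2 (R): R=RRRR U=WYWY F=GBGB D=YWYW B=GBGB
After move 3 (R): R=RRRR U=WBWB F=GWGW D=YGYG B=YBYB
After move 4 (U): U=WWBB F=RRGW R=YBRR B=OOYB L=GWOO
After move 5 (R): R=RYRB U=WRBW F=RGGG D=YYYO B=BOWB
After move 6 (F'): F=GGRG U=WRRR R=YYYB D=WOYO L=GWOB
After move 7 (R'): R=YBYY U=WWRB F=GRRR D=WGYG B=OOOB
Query 1: R[1] = B
Query 2: B[0] = O
Query 3: F[3] = R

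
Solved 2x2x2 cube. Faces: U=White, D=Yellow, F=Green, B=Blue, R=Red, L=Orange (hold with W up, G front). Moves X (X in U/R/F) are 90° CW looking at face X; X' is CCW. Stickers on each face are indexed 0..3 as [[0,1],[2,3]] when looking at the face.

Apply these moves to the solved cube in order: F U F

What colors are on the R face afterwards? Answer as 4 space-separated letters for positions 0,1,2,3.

After move 1 (F): F=GGGG U=WWOO R=WRWR D=RRYY L=OYOY
After move 2 (U): U=OWOW F=WRGG R=BBWR B=OYBB L=GGOY
After move 3 (F): F=GWGR U=OWYG R=OBWR D=WBYY L=GROR
Query: R face = OBWR

Answer: O B W R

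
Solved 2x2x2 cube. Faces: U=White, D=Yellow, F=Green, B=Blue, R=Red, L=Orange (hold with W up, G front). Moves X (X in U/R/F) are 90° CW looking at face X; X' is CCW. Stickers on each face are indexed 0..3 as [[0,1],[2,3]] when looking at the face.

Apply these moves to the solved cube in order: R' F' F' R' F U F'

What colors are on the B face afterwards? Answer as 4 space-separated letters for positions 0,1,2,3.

After move 1 (R'): R=RRRR U=WBWB F=GWGW D=YGYG B=YBYB
After move 2 (F'): F=WWGG U=WBRR R=GRYR D=OOYG L=OBOW
After move 3 (F'): F=WGWG U=WBGY R=OROR D=BWYG L=OROR
After move 4 (R'): R=RROO U=WYGY F=WBWY D=BGYG B=GBWB
After move 5 (F): F=WWYB U=WYRR R=GRYO D=ORYG L=OBOG
After move 6 (U): U=RWRY F=GRYB R=GBYO B=OBWB L=WWOG
After move 7 (F'): F=RBGY U=RWGY R=RBOO D=WGYG L=WYOR
Query: B face = OBWB

Answer: O B W B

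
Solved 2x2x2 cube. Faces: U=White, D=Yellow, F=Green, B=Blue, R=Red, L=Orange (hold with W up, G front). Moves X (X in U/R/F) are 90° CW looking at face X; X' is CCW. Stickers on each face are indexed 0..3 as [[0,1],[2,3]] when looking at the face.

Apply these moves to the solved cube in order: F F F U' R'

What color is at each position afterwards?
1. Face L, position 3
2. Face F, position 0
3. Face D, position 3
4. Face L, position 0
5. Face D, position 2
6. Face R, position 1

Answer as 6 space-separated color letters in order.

Answer: W O G B Y R

Derivation:
After move 1 (F): F=GGGG U=WWOO R=WRWR D=RRYY L=OYOY
After move 2 (F): F=GGGG U=WWYY R=OROR D=WWYY L=OROR
After move 3 (F): F=GGGG U=WWRR R=YRYR D=OOYY L=OWOW
After move 4 (U'): U=WRWR F=OWGG R=GGYR B=YRBB L=BBOW
After move 5 (R'): R=GRGY U=WBWY F=ORGR D=OWYG B=YROB
Query 1: L[3] = W
Query 2: F[0] = O
Query 3: D[3] = G
Query 4: L[0] = B
Query 5: D[2] = Y
Query 6: R[1] = R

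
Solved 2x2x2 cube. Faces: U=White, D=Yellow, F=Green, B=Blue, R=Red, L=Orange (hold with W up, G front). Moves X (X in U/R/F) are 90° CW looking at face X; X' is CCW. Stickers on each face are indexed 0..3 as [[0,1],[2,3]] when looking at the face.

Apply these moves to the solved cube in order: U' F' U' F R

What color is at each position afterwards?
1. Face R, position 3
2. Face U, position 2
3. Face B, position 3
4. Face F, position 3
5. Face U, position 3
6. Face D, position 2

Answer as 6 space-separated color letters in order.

After move 1 (U'): U=WWWW F=OOGG R=GGRR B=RRBB L=BBOO
After move 2 (F'): F=OGOG U=WWGR R=YGYR D=BOYY L=BWOW
After move 3 (U'): U=WRWG F=BWOG R=OGYR B=YGBB L=RROW
After move 4 (F): F=OBGW U=WRWR R=WGGR D=YOYY L=RBOO
After move 5 (R): R=GWRG U=WBWW F=OOGY D=YBYY B=RGRB
Query 1: R[3] = G
Query 2: U[2] = W
Query 3: B[3] = B
Query 4: F[3] = Y
Query 5: U[3] = W
Query 6: D[2] = Y

Answer: G W B Y W Y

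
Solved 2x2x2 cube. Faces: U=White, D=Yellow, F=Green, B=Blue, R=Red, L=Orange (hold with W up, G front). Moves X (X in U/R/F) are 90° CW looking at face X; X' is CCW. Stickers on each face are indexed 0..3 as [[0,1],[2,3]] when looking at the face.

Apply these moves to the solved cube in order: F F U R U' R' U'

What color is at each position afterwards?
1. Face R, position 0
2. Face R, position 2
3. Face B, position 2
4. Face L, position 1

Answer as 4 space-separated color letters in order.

After move 1 (F): F=GGGG U=WWOO R=WRWR D=RRYY L=OYOY
After move 2 (F): F=GGGG U=WWYY R=OROR D=WWYY L=OROR
After move 3 (U): U=YWYW F=ORGG R=BBOR B=ORBB L=GGOR
After move 4 (R): R=OBRB U=YRYG F=OWGY D=WBYO B=WRWB
After move 5 (U'): U=RGYY F=GGGY R=OWRB B=OBWB L=WROR
After move 6 (R'): R=WBOR U=RWYO F=GGGY D=WGYY B=OBBB
After move 7 (U'): U=WORY F=WRGY R=GGOR B=WBBB L=OBOR
Query 1: R[0] = G
Query 2: R[2] = O
Query 3: B[2] = B
Query 4: L[1] = B

Answer: G O B B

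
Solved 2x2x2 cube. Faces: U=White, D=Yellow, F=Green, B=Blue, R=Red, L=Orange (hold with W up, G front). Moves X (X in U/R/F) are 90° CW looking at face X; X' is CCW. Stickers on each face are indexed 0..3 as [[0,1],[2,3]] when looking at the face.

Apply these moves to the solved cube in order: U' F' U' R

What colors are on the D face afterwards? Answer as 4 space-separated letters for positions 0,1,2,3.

Answer: B B Y Y

Derivation:
After move 1 (U'): U=WWWW F=OOGG R=GGRR B=RRBB L=BBOO
After move 2 (F'): F=OGOG U=WWGR R=YGYR D=BOYY L=BWOW
After move 3 (U'): U=WRWG F=BWOG R=OGYR B=YGBB L=RROW
After move 4 (R): R=YORG U=WWWG F=BOOY D=BBYY B=GGRB
Query: D face = BBYY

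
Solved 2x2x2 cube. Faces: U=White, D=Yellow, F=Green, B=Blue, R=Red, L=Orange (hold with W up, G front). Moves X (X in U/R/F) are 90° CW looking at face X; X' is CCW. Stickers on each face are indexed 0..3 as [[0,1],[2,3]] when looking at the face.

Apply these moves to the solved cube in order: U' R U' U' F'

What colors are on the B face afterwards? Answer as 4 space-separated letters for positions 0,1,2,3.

After move 1 (U'): U=WWWW F=OOGG R=GGRR B=RRBB L=BBOO
After move 2 (R): R=RGRG U=WOWG F=OYGY D=YBYR B=WRWB
After move 3 (U'): U=OGWW F=BBGY R=OYRG B=RGWB L=WROO
After move 4 (U'): U=GWOW F=WRGY R=BBRG B=OYWB L=RGOO
After move 5 (F'): F=RYWG U=GWBR R=BBYG D=GOYR L=RWOO
Query: B face = OYWB

Answer: O Y W B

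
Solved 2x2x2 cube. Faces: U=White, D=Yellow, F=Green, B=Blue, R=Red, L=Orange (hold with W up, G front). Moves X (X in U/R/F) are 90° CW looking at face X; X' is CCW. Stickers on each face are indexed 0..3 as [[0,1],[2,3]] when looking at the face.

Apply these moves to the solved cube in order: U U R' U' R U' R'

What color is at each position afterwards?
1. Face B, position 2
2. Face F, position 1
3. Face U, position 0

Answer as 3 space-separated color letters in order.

After move 1 (U): U=WWWW F=RRGG R=BBRR B=OOBB L=GGOO
After move 2 (U): U=WWWW F=BBGG R=OORR B=GGBB L=RROO
After move 3 (R'): R=OROR U=WBWG F=BWGW D=YBYG B=YGYB
After move 4 (U'): U=BGWW F=RRGW R=BWOR B=ORYB L=YGOO
After move 5 (R): R=OBRW U=BRWW F=RBGG D=YYYO B=WRGB
After move 6 (U'): U=RWBW F=YGGG R=RBRW B=OBGB L=WROO
After move 7 (R'): R=BWRR U=RGBO F=YWGW D=YGYG B=OBYB
Query 1: B[2] = Y
Query 2: F[1] = W
Query 3: U[0] = R

Answer: Y W R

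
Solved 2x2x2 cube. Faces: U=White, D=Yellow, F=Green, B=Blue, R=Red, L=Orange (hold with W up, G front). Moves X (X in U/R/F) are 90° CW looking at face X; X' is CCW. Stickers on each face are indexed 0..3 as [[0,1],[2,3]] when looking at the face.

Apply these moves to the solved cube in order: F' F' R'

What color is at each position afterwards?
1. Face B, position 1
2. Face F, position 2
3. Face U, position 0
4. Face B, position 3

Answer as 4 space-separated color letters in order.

After move 1 (F'): F=GGGG U=WWRR R=YRYR D=OOYY L=OWOW
After move 2 (F'): F=GGGG U=WWYY R=OROR D=WWYY L=OROR
After move 3 (R'): R=RROO U=WBYB F=GWGY D=WGYG B=YBWB
Query 1: B[1] = B
Query 2: F[2] = G
Query 3: U[0] = W
Query 4: B[3] = B

Answer: B G W B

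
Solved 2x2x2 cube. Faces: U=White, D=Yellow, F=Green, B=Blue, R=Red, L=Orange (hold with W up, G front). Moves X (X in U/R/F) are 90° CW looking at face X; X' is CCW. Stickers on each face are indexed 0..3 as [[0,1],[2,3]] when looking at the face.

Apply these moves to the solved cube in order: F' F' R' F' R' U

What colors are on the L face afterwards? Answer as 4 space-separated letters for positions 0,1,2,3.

After move 1 (F'): F=GGGG U=WWRR R=YRYR D=OOYY L=OWOW
After move 2 (F'): F=GGGG U=WWYY R=OROR D=WWYY L=OROR
After move 3 (R'): R=RROO U=WBYB F=GWGY D=WGYG B=YBWB
After move 4 (F'): F=WYGG U=WBRO R=GRWO D=RRYG L=OBOY
After move 5 (R'): R=ROGW U=WWRY F=WBGO D=RYYG B=GBRB
After move 6 (U): U=RWYW F=ROGO R=GBGW B=OBRB L=WBOY
Query: L face = WBOY

Answer: W B O Y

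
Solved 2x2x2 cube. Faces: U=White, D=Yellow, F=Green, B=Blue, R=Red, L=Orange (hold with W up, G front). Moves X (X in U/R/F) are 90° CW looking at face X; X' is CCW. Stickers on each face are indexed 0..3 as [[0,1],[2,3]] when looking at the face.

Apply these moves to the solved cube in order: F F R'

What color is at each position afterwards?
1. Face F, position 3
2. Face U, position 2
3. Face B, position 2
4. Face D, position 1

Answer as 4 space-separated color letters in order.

Answer: Y Y W G

Derivation:
After move 1 (F): F=GGGG U=WWOO R=WRWR D=RRYY L=OYOY
After move 2 (F): F=GGGG U=WWYY R=OROR D=WWYY L=OROR
After move 3 (R'): R=RROO U=WBYB F=GWGY D=WGYG B=YBWB
Query 1: F[3] = Y
Query 2: U[2] = Y
Query 3: B[2] = W
Query 4: D[1] = G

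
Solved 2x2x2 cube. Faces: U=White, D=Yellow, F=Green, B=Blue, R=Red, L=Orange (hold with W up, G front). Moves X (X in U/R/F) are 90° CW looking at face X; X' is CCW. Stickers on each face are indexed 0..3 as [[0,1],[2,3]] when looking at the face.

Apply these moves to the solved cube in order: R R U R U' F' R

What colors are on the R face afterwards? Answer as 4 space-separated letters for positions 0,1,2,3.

Answer: Y G B W

Derivation:
After move 1 (R): R=RRRR U=WGWG F=GYGY D=YBYB B=WBWB
After move 2 (R): R=RRRR U=WYWY F=GBGB D=YWYW B=GBGB
After move 3 (U): U=WWYY F=RRGB R=GBRR B=OOGB L=GBOO
After move 4 (R): R=RGRB U=WRYB F=RWGW D=YGYO B=YOWB
After move 5 (U'): U=RBWY F=GBGW R=RWRB B=RGWB L=YOOO
After move 6 (F'): F=BWGG U=RBRR R=GWYB D=OOYO L=YYOW
After move 7 (R): R=YGBW U=RWRG F=BOGO D=OWYR B=RGBB
Query: R face = YGBW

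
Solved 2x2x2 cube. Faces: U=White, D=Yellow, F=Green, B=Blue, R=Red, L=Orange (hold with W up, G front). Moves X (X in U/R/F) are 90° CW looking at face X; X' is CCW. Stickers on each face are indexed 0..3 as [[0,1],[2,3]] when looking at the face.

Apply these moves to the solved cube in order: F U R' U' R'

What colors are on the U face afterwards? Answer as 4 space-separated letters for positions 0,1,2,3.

After move 1 (F): F=GGGG U=WWOO R=WRWR D=RRYY L=OYOY
After move 2 (U): U=OWOW F=WRGG R=BBWR B=OYBB L=GGOY
After move 3 (R'): R=BRBW U=OBOO F=WWGW D=RRYG B=YYRB
After move 4 (U'): U=BOOO F=GGGW R=WWBW B=BRRB L=YYOY
After move 5 (R'): R=WWWB U=BROB F=GOGO D=RGYW B=GRRB
Query: U face = BROB

Answer: B R O B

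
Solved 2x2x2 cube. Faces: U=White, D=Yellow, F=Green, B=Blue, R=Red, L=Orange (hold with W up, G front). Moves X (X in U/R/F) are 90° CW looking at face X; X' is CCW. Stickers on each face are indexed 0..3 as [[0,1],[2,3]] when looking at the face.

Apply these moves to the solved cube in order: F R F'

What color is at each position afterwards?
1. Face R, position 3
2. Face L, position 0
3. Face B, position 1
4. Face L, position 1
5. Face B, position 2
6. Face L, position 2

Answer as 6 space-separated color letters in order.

After move 1 (F): F=GGGG U=WWOO R=WRWR D=RRYY L=OYOY
After move 2 (R): R=WWRR U=WGOG F=GRGY D=RBYB B=OBWB
After move 3 (F'): F=RYGG U=WGWR R=BWRR D=YYYB L=OGOO
Query 1: R[3] = R
Query 2: L[0] = O
Query 3: B[1] = B
Query 4: L[1] = G
Query 5: B[2] = W
Query 6: L[2] = O

Answer: R O B G W O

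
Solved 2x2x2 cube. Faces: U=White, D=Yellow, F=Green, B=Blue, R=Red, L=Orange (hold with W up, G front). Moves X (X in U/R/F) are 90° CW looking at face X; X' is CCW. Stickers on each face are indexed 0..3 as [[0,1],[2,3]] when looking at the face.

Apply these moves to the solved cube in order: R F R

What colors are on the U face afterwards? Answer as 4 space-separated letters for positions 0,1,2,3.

After move 1 (R): R=RRRR U=WGWG F=GYGY D=YBYB B=WBWB
After move 2 (F): F=GGYY U=WGOO R=WRGR D=RRYB L=OYOB
After move 3 (R): R=GWRR U=WGOY F=GRYB D=RWYW B=OBGB
Query: U face = WGOY

Answer: W G O Y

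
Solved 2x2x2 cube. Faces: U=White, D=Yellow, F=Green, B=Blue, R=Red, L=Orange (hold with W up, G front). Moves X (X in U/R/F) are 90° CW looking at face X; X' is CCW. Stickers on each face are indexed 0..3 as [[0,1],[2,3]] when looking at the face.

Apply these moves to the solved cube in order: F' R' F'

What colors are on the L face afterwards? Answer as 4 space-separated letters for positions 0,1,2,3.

After move 1 (F'): F=GGGG U=WWRR R=YRYR D=OOYY L=OWOW
After move 2 (R'): R=RRYY U=WBRB F=GWGR D=OGYG B=YBOB
After move 3 (F'): F=WRGG U=WBRY R=GROY D=WWYG L=OBOR
Query: L face = OBOR

Answer: O B O R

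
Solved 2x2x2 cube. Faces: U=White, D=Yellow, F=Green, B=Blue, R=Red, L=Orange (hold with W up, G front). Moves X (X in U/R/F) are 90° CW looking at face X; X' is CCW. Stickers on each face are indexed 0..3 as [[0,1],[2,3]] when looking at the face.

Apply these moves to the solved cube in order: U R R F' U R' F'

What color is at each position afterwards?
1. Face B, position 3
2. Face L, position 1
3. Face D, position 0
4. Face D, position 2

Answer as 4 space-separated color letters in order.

Answer: B G O Y

Derivation:
After move 1 (U): U=WWWW F=RRGG R=BBRR B=OOBB L=GGOO
After move 2 (R): R=RBRB U=WRWG F=RYGY D=YBYO B=WOWB
After move 3 (R): R=RRBB U=WYWY F=RBGO D=YWYW B=GORB
After move 4 (F'): F=BORG U=WYRB R=WRYB D=GOYW L=GYOW
After move 5 (U): U=RWBY F=WRRG R=GOYB B=GYRB L=BOOW
After move 6 (R'): R=OBGY U=RRBG F=WWRY D=GRYG B=WYOB
After move 7 (F'): F=WYWR U=RROG R=RBGY D=OWYG L=BGOB
Query 1: B[3] = B
Query 2: L[1] = G
Query 3: D[0] = O
Query 4: D[2] = Y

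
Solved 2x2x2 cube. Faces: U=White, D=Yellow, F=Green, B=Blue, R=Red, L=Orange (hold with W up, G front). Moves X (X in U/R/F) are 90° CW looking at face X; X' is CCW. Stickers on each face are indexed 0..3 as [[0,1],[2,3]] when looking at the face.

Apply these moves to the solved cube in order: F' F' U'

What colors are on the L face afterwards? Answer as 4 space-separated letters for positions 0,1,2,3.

After move 1 (F'): F=GGGG U=WWRR R=YRYR D=OOYY L=OWOW
After move 2 (F'): F=GGGG U=WWYY R=OROR D=WWYY L=OROR
After move 3 (U'): U=WYWY F=ORGG R=GGOR B=ORBB L=BBOR
Query: L face = BBOR

Answer: B B O R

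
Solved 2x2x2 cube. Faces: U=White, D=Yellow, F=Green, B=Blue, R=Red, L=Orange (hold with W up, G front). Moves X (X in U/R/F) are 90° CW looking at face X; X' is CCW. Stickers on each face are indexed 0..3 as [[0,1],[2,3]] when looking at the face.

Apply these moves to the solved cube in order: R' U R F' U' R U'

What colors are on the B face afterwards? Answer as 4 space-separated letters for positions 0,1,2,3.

Answer: Y G R B

Derivation:
After move 1 (R'): R=RRRR U=WBWB F=GWGW D=YGYG B=YBYB
After move 2 (U): U=WWBB F=RRGW R=YBRR B=OOYB L=GWOO
After move 3 (R): R=RYRB U=WRBW F=RGGG D=YYYO B=BOWB
After move 4 (F'): F=GGRG U=WRRR R=YYYB D=WOYO L=GWOB
After move 5 (U'): U=RRWR F=GWRG R=GGYB B=YYWB L=BOOB
After move 6 (R): R=YGBG U=RWWG F=GORO D=WWYY B=RYRB
After move 7 (U'): U=WGRW F=BORO R=GOBG B=YGRB L=RYOB
Query: B face = YGRB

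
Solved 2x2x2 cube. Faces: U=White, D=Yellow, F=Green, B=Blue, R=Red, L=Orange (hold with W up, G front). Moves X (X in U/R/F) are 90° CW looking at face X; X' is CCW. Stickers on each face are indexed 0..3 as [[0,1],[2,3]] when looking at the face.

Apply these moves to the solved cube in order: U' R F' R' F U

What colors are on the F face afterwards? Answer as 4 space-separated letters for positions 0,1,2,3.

Answer: R G R O

Derivation:
After move 1 (U'): U=WWWW F=OOGG R=GGRR B=RRBB L=BBOO
After move 2 (R): R=RGRG U=WOWG F=OYGY D=YBYR B=WRWB
After move 3 (F'): F=YYOG U=WORR R=BGYG D=BOYR L=BGOW
After move 4 (R'): R=GGBY U=WWRW F=YOOR D=BYYG B=RROB
After move 5 (F): F=OYRO U=WWWG R=RGWY D=BGYG L=BBOY
After move 6 (U): U=WWGW F=RGRO R=RRWY B=BBOB L=OYOY
Query: F face = RGRO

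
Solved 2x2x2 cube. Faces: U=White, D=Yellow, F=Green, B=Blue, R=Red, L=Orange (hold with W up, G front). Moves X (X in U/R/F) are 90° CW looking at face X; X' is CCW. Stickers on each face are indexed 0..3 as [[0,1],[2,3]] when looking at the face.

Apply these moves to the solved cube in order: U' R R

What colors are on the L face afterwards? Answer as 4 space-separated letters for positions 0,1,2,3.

Answer: B B O O

Derivation:
After move 1 (U'): U=WWWW F=OOGG R=GGRR B=RRBB L=BBOO
After move 2 (R): R=RGRG U=WOWG F=OYGY D=YBYR B=WRWB
After move 3 (R): R=RRGG U=WYWY F=OBGR D=YWYW B=GROB
Query: L face = BBOO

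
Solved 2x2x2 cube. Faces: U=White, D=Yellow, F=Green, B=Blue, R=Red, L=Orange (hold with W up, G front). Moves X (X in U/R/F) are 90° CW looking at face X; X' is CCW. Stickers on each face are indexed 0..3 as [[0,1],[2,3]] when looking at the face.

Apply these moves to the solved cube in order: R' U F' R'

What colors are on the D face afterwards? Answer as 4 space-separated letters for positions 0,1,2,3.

After move 1 (R'): R=RRRR U=WBWB F=GWGW D=YGYG B=YBYB
After move 2 (U): U=WWBB F=RRGW R=YBRR B=OOYB L=GWOO
After move 3 (F'): F=RWRG U=WWYR R=GBYR D=WOYG L=GBOB
After move 4 (R'): R=BRGY U=WYYO F=RWRR D=WWYG B=GOOB
Query: D face = WWYG

Answer: W W Y G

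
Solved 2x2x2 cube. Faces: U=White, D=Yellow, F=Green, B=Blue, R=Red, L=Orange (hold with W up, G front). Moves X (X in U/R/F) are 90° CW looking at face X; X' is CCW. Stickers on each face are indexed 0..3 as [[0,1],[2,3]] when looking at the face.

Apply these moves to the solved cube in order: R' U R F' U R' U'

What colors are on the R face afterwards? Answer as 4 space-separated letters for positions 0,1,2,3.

After move 1 (R'): R=RRRR U=WBWB F=GWGW D=YGYG B=YBYB
After move 2 (U): U=WWBB F=RRGW R=YBRR B=OOYB L=GWOO
After move 3 (R): R=RYRB U=WRBW F=RGGG D=YYYO B=BOWB
After move 4 (F'): F=GGRG U=WRRR R=YYYB D=WOYO L=GWOB
After move 5 (U): U=RWRR F=YYRG R=BOYB B=GWWB L=GGOB
After move 6 (R'): R=OBBY U=RWRG F=YWRR D=WYYG B=OWOB
After move 7 (U'): U=WGRR F=GGRR R=YWBY B=OBOB L=OWOB
Query: R face = YWBY

Answer: Y W B Y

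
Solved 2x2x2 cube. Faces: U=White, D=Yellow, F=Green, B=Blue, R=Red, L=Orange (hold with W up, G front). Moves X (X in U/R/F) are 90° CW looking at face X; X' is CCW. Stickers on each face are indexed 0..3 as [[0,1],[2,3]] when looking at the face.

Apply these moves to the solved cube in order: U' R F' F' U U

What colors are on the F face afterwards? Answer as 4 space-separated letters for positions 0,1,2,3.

After move 1 (U'): U=WWWW F=OOGG R=GGRR B=RRBB L=BBOO
After move 2 (R): R=RGRG U=WOWG F=OYGY D=YBYR B=WRWB
After move 3 (F'): F=YYOG U=WORR R=BGYG D=BOYR L=BGOW
After move 4 (F'): F=YGYO U=WOBY R=OGBG D=GWYR L=BROR
After move 5 (U): U=BWYO F=OGYO R=WRBG B=BRWB L=YGOR
After move 6 (U): U=YBOW F=WRYO R=BRBG B=YGWB L=OGOR
Query: F face = WRYO

Answer: W R Y O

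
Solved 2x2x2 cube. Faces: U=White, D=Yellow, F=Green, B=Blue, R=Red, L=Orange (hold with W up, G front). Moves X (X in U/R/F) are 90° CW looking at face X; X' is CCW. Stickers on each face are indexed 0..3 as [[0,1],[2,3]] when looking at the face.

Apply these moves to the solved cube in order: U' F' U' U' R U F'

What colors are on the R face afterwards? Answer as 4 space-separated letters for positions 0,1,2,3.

After move 1 (U'): U=WWWW F=OOGG R=GGRR B=RRBB L=BBOO
After move 2 (F'): F=OGOG U=WWGR R=YGYR D=BOYY L=BWOW
After move 3 (U'): U=WRWG F=BWOG R=OGYR B=YGBB L=RROW
After move 4 (U'): U=RGWW F=RROG R=BWYR B=OGBB L=YGOW
After move 5 (R): R=YBRW U=RRWG F=ROOY D=BBYO B=WGGB
After move 6 (U): U=WRGR F=YBOY R=WGRW B=YGGB L=ROOW
After move 7 (F'): F=BYYO U=WRWR R=BGBW D=OWYO L=RROG
Query: R face = BGBW

Answer: B G B W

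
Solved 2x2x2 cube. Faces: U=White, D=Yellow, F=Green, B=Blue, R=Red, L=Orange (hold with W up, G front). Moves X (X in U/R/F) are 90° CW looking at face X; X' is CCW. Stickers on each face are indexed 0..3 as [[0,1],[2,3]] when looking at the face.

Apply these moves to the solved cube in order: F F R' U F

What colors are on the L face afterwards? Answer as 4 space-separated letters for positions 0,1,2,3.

Answer: G W O G

Derivation:
After move 1 (F): F=GGGG U=WWOO R=WRWR D=RRYY L=OYOY
After move 2 (F): F=GGGG U=WWYY R=OROR D=WWYY L=OROR
After move 3 (R'): R=RROO U=WBYB F=GWGY D=WGYG B=YBWB
After move 4 (U): U=YWBB F=RRGY R=YBOO B=ORWB L=GWOR
After move 5 (F): F=GRYR U=YWRW R=BBBO D=OYYG L=GWOG
Query: L face = GWOG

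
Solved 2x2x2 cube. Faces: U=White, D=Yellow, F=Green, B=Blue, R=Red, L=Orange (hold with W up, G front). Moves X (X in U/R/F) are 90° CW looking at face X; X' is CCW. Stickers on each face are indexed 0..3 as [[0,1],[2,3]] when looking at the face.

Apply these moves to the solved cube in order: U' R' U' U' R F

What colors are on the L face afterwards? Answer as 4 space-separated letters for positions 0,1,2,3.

Answer: G Y O Y

Derivation:
After move 1 (U'): U=WWWW F=OOGG R=GGRR B=RRBB L=BBOO
After move 2 (R'): R=GRGR U=WBWR F=OWGW D=YOYG B=YRYB
After move 3 (U'): U=BRWW F=BBGW R=OWGR B=GRYB L=YROO
After move 4 (U'): U=RWBW F=YRGW R=BBGR B=OWYB L=GROO
After move 5 (R): R=GBRB U=RRBW F=YOGG D=YYYO B=WWWB
After move 6 (F): F=GYGO U=RROR R=BBWB D=RGYO L=GYOY
Query: L face = GYOY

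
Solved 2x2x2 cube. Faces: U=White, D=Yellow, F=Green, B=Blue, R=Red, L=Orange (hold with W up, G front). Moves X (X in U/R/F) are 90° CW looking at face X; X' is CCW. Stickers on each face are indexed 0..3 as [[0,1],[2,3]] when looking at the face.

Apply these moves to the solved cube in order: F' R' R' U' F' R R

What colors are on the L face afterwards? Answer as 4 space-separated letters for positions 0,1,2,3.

Answer: G R O W

Derivation:
After move 1 (F'): F=GGGG U=WWRR R=YRYR D=OOYY L=OWOW
After move 2 (R'): R=RRYY U=WBRB F=GWGR D=OGYG B=YBOB
After move 3 (R'): R=RYRY U=WORY F=GBGB D=OWYR B=GBGB
After move 4 (U'): U=OYWR F=OWGB R=GBRY B=RYGB L=GBOW
After move 5 (F'): F=WBOG U=OYGR R=WBOY D=BWYR L=GROW
After move 6 (R): R=OWYB U=OBGG F=WWOR D=BGYR B=RYYB
After move 7 (R): R=YOBW U=OWGR F=WGOR D=BYYR B=GYBB
Query: L face = GROW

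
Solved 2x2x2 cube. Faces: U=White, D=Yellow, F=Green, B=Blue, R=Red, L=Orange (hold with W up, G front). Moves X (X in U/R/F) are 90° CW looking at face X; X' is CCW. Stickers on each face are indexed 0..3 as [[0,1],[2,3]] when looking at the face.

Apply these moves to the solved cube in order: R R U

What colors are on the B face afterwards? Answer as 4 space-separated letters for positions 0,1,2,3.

After move 1 (R): R=RRRR U=WGWG F=GYGY D=YBYB B=WBWB
After move 2 (R): R=RRRR U=WYWY F=GBGB D=YWYW B=GBGB
After move 3 (U): U=WWYY F=RRGB R=GBRR B=OOGB L=GBOO
Query: B face = OOGB

Answer: O O G B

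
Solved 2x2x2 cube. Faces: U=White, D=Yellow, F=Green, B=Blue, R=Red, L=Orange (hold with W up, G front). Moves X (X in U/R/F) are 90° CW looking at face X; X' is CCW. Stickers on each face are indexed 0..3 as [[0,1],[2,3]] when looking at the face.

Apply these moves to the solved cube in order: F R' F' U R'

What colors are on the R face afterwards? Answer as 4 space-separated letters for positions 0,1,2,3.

Answer: B W Y R

Derivation:
After move 1 (F): F=GGGG U=WWOO R=WRWR D=RRYY L=OYOY
After move 2 (R'): R=RRWW U=WBOB F=GWGO D=RGYG B=YBRB
After move 3 (F'): F=WOGG U=WBRW R=GRRW D=YYYG L=OBOO
After move 4 (U): U=RWWB F=GRGG R=YBRW B=OBRB L=WOOO
After move 5 (R'): R=BWYR U=RRWO F=GWGB D=YRYG B=GBYB
Query: R face = BWYR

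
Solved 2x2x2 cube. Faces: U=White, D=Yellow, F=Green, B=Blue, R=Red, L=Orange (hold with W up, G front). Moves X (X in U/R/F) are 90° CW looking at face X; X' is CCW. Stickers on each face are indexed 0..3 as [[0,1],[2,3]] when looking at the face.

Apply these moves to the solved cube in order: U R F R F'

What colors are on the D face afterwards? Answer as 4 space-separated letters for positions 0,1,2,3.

After move 1 (U): U=WWWW F=RRGG R=BBRR B=OOBB L=GGOO
After move 2 (R): R=RBRB U=WRWG F=RYGY D=YBYO B=WOWB
After move 3 (F): F=GRYY U=WROG R=WBGB D=RRYO L=GYOB
After move 4 (R): R=GWBB U=WROY F=GRYO D=RWYW B=GORB
After move 5 (F'): F=ROGY U=WRGB R=WWRB D=YBYW L=GYOO
Query: D face = YBYW

Answer: Y B Y W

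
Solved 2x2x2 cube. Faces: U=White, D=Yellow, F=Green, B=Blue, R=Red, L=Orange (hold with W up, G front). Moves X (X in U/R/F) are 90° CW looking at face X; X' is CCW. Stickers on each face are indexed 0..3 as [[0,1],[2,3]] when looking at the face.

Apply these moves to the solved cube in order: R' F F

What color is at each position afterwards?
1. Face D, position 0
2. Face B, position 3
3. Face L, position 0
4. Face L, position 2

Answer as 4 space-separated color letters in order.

Answer: B B O O

Derivation:
After move 1 (R'): R=RRRR U=WBWB F=GWGW D=YGYG B=YBYB
After move 2 (F): F=GGWW U=WBOO R=WRBR D=RRYG L=OYOG
After move 3 (F): F=WGWG U=WBGY R=OROR D=BWYG L=OROR
Query 1: D[0] = B
Query 2: B[3] = B
Query 3: L[0] = O
Query 4: L[2] = O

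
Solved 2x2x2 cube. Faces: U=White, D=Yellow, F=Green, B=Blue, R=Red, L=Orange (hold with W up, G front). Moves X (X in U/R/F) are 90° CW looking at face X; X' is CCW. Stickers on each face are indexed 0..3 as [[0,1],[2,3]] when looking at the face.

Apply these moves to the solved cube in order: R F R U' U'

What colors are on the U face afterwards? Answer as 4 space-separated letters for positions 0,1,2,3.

After move 1 (R): R=RRRR U=WGWG F=GYGY D=YBYB B=WBWB
After move 2 (F): F=GGYY U=WGOO R=WRGR D=RRYB L=OYOB
After move 3 (R): R=GWRR U=WGOY F=GRYB D=RWYW B=OBGB
After move 4 (U'): U=GYWO F=OYYB R=GRRR B=GWGB L=OBOB
After move 5 (U'): U=YOGW F=OBYB R=OYRR B=GRGB L=GWOB
Query: U face = YOGW

Answer: Y O G W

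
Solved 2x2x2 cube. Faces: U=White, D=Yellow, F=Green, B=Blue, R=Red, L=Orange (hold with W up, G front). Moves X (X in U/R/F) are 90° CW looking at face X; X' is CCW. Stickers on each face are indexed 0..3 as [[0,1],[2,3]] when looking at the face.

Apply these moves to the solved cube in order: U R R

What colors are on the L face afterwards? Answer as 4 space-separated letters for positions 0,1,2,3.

After move 1 (U): U=WWWW F=RRGG R=BBRR B=OOBB L=GGOO
After move 2 (R): R=RBRB U=WRWG F=RYGY D=YBYO B=WOWB
After move 3 (R): R=RRBB U=WYWY F=RBGO D=YWYW B=GORB
Query: L face = GGOO

Answer: G G O O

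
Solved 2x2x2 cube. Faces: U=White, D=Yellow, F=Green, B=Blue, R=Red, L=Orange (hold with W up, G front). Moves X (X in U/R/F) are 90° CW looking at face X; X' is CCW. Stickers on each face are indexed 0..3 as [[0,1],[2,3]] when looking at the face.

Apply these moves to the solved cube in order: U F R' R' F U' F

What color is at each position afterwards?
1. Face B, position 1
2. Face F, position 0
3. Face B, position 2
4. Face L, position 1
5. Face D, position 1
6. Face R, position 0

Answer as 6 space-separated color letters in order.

After move 1 (U): U=WWWW F=RRGG R=BBRR B=OOBB L=GGOO
After move 2 (F): F=GRGR U=WWOG R=WBWR D=RBYY L=GYOY
After move 3 (R'): R=BRWW U=WBOO F=GWGG D=RRYR B=YOBB
After move 4 (R'): R=RWBW U=WBOY F=GBGO D=RWYG B=RORB
After move 5 (F): F=GGOB U=WBYY R=OWYW D=BRYG L=GROW
After move 6 (U'): U=BYWY F=GROB R=GGYW B=OWRB L=ROOW
After move 7 (F): F=OGBR U=BYWO R=WGYW D=YGYG L=RBOR
Query 1: B[1] = W
Query 2: F[0] = O
Query 3: B[2] = R
Query 4: L[1] = B
Query 5: D[1] = G
Query 6: R[0] = W

Answer: W O R B G W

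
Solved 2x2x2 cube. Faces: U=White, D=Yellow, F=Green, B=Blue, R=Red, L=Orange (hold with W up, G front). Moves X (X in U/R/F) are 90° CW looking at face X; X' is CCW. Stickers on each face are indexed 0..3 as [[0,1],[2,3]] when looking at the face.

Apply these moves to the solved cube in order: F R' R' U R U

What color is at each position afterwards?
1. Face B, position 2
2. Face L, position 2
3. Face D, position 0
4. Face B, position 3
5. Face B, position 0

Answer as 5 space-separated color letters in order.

Answer: W O R B G

Derivation:
After move 1 (F): F=GGGG U=WWOO R=WRWR D=RRYY L=OYOY
After move 2 (R'): R=RRWW U=WBOB F=GWGO D=RGYG B=YBRB
After move 3 (R'): R=RWRW U=WROY F=GBGB D=RWYO B=GBGB
After move 4 (U): U=OWYR F=RWGB R=GBRW B=OYGB L=GBOY
After move 5 (R): R=RGWB U=OWYB F=RWGO D=RGYO B=RYWB
After move 6 (U): U=YOBW F=RGGO R=RYWB B=GBWB L=RWOY
Query 1: B[2] = W
Query 2: L[2] = O
Query 3: D[0] = R
Query 4: B[3] = B
Query 5: B[0] = G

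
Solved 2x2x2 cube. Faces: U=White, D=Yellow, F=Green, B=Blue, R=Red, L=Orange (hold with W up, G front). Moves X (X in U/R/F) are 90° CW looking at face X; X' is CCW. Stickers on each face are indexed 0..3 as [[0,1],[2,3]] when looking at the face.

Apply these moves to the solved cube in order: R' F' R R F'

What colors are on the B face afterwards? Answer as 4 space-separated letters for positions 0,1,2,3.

After move 1 (R'): R=RRRR U=WBWB F=GWGW D=YGYG B=YBYB
After move 2 (F'): F=WWGG U=WBRR R=GRYR D=OOYG L=OBOW
After move 3 (R): R=YGRR U=WWRG F=WOGG D=OYYY B=RBBB
After move 4 (R): R=RYRG U=WORG F=WYGY D=OBYR B=GBWB
After move 5 (F'): F=YYWG U=WORR R=BYOG D=BWYR L=OGOR
Query: B face = GBWB

Answer: G B W B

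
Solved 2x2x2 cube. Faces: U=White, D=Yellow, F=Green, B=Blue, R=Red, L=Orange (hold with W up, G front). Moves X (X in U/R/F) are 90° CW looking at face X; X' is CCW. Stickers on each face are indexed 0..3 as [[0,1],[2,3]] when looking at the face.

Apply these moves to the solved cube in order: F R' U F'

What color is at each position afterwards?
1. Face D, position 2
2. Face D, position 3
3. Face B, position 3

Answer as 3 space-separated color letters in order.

Answer: Y G B

Derivation:
After move 1 (F): F=GGGG U=WWOO R=WRWR D=RRYY L=OYOY
After move 2 (R'): R=RRWW U=WBOB F=GWGO D=RGYG B=YBRB
After move 3 (U): U=OWBB F=RRGO R=YBWW B=OYRB L=GWOY
After move 4 (F'): F=RORG U=OWYW R=GBRW D=WYYG L=GBOB
Query 1: D[2] = Y
Query 2: D[3] = G
Query 3: B[3] = B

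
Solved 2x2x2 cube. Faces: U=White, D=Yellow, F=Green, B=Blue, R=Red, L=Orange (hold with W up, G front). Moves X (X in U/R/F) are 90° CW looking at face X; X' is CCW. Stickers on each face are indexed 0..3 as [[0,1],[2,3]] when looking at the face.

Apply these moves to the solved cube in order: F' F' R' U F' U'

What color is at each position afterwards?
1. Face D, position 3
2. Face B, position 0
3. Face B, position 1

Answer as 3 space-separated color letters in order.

After move 1 (F'): F=GGGG U=WWRR R=YRYR D=OOYY L=OWOW
After move 2 (F'): F=GGGG U=WWYY R=OROR D=WWYY L=OROR
After move 3 (R'): R=RROO U=WBYB F=GWGY D=WGYG B=YBWB
After move 4 (U): U=YWBB F=RRGY R=YBOO B=ORWB L=GWOR
After move 5 (F'): F=RYRG U=YWYO R=GBWO D=WRYG L=GBOB
After move 6 (U'): U=WOYY F=GBRG R=RYWO B=GBWB L=OROB
Query 1: D[3] = G
Query 2: B[0] = G
Query 3: B[1] = B

Answer: G G B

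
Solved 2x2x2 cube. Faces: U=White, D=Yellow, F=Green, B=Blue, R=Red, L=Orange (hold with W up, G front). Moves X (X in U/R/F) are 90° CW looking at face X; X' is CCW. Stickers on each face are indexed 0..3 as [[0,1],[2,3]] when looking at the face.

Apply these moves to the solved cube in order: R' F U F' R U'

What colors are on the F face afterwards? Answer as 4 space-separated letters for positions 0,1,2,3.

Answer: G B W G

Derivation:
After move 1 (R'): R=RRRR U=WBWB F=GWGW D=YGYG B=YBYB
After move 2 (F): F=GGWW U=WBOO R=WRBR D=RRYG L=OYOG
After move 3 (U): U=OWOB F=WRWW R=YBBR B=OYYB L=GGOG
After move 4 (F'): F=RWWW U=OWYB R=RBRR D=GGYG L=GBOO
After move 5 (R): R=RRRB U=OWYW F=RGWG D=GYYO B=BYWB
After move 6 (U'): U=WWOY F=GBWG R=RGRB B=RRWB L=BYOO
Query: F face = GBWG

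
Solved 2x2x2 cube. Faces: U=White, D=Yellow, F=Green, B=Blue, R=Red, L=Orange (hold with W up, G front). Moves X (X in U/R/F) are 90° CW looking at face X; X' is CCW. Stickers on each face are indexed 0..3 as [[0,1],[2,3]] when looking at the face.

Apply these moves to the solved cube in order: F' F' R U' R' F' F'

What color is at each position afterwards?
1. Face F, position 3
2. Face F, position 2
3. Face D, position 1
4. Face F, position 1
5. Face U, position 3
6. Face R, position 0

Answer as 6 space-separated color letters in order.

After move 1 (F'): F=GGGG U=WWRR R=YRYR D=OOYY L=OWOW
After move 2 (F'): F=GGGG U=WWYY R=OROR D=WWYY L=OROR
After move 3 (R): R=OORR U=WGYG F=GWGY D=WBYB B=YBWB
After move 4 (U'): U=GGWY F=ORGY R=GWRR B=OOWB L=YBOR
After move 5 (R'): R=WRGR U=GWWO F=OGGY D=WRYY B=BOBB
After move 6 (F'): F=GYOG U=GWWG R=RRWR D=BRYY L=YOOW
After move 7 (F'): F=YGGO U=GWRW R=RRBR D=OWYY L=YGOW
Query 1: F[3] = O
Query 2: F[2] = G
Query 3: D[1] = W
Query 4: F[1] = G
Query 5: U[3] = W
Query 6: R[0] = R

Answer: O G W G W R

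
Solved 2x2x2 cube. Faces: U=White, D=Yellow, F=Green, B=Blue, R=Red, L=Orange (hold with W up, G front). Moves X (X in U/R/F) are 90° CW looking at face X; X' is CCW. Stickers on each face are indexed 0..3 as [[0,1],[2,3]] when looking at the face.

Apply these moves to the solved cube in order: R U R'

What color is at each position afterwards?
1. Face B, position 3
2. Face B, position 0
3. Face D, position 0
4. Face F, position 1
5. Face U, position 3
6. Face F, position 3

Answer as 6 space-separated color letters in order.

After move 1 (R): R=RRRR U=WGWG F=GYGY D=YBYB B=WBWB
After move 2 (U): U=WWGG F=RRGY R=WBRR B=OOWB L=GYOO
After move 3 (R'): R=BRWR U=WWGO F=RWGG D=YRYY B=BOBB
Query 1: B[3] = B
Query 2: B[0] = B
Query 3: D[0] = Y
Query 4: F[1] = W
Query 5: U[3] = O
Query 6: F[3] = G

Answer: B B Y W O G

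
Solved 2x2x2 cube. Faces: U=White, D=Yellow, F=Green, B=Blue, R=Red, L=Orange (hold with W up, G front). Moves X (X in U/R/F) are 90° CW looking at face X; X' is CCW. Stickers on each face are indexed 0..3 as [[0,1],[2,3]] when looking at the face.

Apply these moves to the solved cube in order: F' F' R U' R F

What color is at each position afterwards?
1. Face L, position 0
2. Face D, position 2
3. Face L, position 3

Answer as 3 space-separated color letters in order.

Answer: Y Y W

Derivation:
After move 1 (F'): F=GGGG U=WWRR R=YRYR D=OOYY L=OWOW
After move 2 (F'): F=GGGG U=WWYY R=OROR D=WWYY L=OROR
After move 3 (R): R=OORR U=WGYG F=GWGY D=WBYB B=YBWB
After move 4 (U'): U=GGWY F=ORGY R=GWRR B=OOWB L=YBOR
After move 5 (R): R=RGRW U=GRWY F=OBGB D=WWYO B=YOGB
After move 6 (F): F=GOBB U=GRRB R=WGYW D=RRYO L=YWOW
Query 1: L[0] = Y
Query 2: D[2] = Y
Query 3: L[3] = W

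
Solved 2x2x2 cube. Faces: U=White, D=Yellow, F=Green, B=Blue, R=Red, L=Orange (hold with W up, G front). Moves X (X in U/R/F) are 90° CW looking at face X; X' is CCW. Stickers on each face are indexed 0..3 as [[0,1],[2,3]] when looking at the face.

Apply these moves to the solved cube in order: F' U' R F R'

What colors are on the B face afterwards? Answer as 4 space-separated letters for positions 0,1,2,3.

Answer: Y R Y B

Derivation:
After move 1 (F'): F=GGGG U=WWRR R=YRYR D=OOYY L=OWOW
After move 2 (U'): U=WRWR F=OWGG R=GGYR B=YRBB L=BBOW
After move 3 (R): R=YGRG U=WWWG F=OOGY D=OBYY B=RRRB
After move 4 (F): F=GOYO U=WWWB R=WGGG D=RYYY L=BOOB
After move 5 (R'): R=GGWG U=WRWR F=GWYB D=ROYO B=YRYB
Query: B face = YRYB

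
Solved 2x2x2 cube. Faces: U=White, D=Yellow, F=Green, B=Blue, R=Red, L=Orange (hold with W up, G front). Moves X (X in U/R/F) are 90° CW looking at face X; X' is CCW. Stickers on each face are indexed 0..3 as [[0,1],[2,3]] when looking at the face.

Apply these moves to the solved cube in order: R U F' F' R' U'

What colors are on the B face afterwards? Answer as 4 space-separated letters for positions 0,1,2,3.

After move 1 (R): R=RRRR U=WGWG F=GYGY D=YBYB B=WBWB
After move 2 (U): U=WWGG F=RRGY R=WBRR B=OOWB L=GYOO
After move 3 (F'): F=RYRG U=WWWR R=BBYR D=YOYB L=GGOG
After move 4 (F'): F=YGRR U=WWBY R=OBYR D=GGYB L=GROW
After move 5 (R'): R=BROY U=WWBO F=YWRY D=GGYR B=BOGB
After move 6 (U'): U=WOWB F=GRRY R=YWOY B=BRGB L=BOOW
Query: B face = BRGB

Answer: B R G B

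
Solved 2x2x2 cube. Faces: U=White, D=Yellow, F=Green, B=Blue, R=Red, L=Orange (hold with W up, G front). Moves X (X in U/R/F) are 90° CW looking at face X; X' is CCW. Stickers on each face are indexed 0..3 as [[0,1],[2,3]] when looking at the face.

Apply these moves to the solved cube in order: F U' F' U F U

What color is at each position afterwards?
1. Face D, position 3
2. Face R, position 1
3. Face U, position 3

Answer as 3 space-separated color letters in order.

After move 1 (F): F=GGGG U=WWOO R=WRWR D=RRYY L=OYOY
After move 2 (U'): U=WOWO F=OYGG R=GGWR B=WRBB L=BBOY
After move 3 (F'): F=YGOG U=WOGW R=RGRR D=BYYY L=BOOW
After move 4 (U): U=GWWO F=RGOG R=WRRR B=BOBB L=YGOW
After move 5 (F): F=ORGG U=GWWG R=WROR D=RWYY L=YBOY
After move 6 (U): U=WGGW F=WRGG R=BOOR B=YBBB L=OROY
Query 1: D[3] = Y
Query 2: R[1] = O
Query 3: U[3] = W

Answer: Y O W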